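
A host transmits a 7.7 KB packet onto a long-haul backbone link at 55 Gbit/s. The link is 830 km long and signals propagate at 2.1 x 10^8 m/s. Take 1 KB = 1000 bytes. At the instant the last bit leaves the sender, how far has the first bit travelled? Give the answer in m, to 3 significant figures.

t_tx = L/R = 61600/55000000000 = 1.12e-06 s.
Distance = s × t_tx = 210000000 × 1.12e-06 = 235 m.

235 m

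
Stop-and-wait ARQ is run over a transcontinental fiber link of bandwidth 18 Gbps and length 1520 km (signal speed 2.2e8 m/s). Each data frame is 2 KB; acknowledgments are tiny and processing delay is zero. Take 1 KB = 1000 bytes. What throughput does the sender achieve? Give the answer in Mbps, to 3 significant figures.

t_tx = L/R = 16000/18000000000 = 8.88889e-07 s.
t_prop = 1520000/2.2e+08 = 0.00690909 s; RTT = 0.0138182 s.
Cycle = t_tx + RTT = 0.0138191 s.
Throughput = L / cycle = 16000 / 0.0138191 = 1.16 Mbps.

1.16 Mbps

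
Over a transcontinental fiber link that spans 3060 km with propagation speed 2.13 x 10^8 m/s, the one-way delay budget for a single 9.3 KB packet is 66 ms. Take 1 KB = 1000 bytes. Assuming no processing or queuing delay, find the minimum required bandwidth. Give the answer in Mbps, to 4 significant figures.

1.441 Mbps

L = 74400 bits.
Propagation delay = 3060000 / 213000000 = 14.3662 ms.
Transmission budget = 66 − 14.3662 = 51.6338 ms.
R ≥ L / t_tx = 74400 bits / 0.0516338 s = 1.441 Mbps.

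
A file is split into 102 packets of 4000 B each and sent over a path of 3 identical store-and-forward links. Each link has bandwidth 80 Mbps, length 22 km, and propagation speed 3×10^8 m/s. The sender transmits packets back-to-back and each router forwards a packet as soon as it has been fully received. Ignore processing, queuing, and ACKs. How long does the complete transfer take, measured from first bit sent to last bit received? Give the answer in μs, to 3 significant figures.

41800 μs

Per-hop transmission t_tx = L/R = 32000/80000000 = 400 μs.
Per-hop propagation t_prop = 22000/300000000 = 73.3333 μs.
Pipeline fill: first packet needs 3·t_tx to clear all hops; remaining 101 packets each add one t_tx.
Total = (3+102-1)·t_tx + 3·t_prop = 104·400 + 3·73.3333 = 41800 μs.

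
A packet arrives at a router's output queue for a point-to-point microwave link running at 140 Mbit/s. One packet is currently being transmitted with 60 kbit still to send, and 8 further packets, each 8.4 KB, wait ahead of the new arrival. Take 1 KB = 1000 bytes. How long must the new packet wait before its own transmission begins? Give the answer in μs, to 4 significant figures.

4269 μs

Each queued packet: L/R = 67200/140000000 = 480 μs.
8 queued → 3840 μs.
Plus remaining 60000 bits of current packet: 428.571 μs.
Queuing delay = 4269 μs.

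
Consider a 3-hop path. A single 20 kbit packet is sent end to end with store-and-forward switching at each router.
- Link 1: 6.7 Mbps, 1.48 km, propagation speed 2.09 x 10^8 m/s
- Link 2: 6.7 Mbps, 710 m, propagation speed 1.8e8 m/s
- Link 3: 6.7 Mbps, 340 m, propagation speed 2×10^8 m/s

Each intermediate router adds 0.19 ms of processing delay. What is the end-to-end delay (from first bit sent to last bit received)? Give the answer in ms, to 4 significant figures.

9.348 ms

L = 20000 bits.
Transmission delay per hop = L/R = 20000/6700000 = 2.98507 ms; 3 hops → 8.95522 ms.
Propagation delays (d/s per hop): 0.00708134, 0.00394444, 0.0017 ms; sum = 0.0127258 ms.
Processing at 2 router(s): 2 × 0.19 ms = 0.38 ms.
End-to-end = 9.348 ms.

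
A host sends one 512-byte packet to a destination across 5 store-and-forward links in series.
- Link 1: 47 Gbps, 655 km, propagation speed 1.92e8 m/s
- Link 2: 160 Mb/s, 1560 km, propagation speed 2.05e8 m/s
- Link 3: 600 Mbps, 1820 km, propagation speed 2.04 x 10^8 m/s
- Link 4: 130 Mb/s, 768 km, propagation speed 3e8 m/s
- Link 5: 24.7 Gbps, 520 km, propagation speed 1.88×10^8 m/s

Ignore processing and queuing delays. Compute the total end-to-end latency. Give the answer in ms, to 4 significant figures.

L = 512 × 8 = 4096 bits.
Transmission delays (L/R per hop): 8.71489e-05, 0.0256, 0.00682667, 0.0315077, 0.00016583 ms; sum = 0.0641873 ms.
Propagation delays (d/s per hop): 3.41146, 7.60976, 8.92157, 2.56, 2.76596 ms; sum = 25.2687 ms.
End-to-end = 25.33 ms.

25.33 ms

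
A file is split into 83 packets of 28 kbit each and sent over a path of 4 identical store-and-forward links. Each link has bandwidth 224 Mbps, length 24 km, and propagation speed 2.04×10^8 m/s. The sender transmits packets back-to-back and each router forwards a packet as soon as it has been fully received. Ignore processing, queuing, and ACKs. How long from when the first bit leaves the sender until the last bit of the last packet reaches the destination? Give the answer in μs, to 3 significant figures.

Per-hop transmission t_tx = L/R = 28000/224000000 = 125 μs.
Per-hop propagation t_prop = 24000/204000000 = 117.647 μs.
Pipeline fill: first packet needs 4·t_tx to clear all hops; remaining 82 packets each add one t_tx.
Total = (4+83-1)·t_tx + 4·t_prop = 86·125 + 4·117.647 = 11200 μs.

11200 μs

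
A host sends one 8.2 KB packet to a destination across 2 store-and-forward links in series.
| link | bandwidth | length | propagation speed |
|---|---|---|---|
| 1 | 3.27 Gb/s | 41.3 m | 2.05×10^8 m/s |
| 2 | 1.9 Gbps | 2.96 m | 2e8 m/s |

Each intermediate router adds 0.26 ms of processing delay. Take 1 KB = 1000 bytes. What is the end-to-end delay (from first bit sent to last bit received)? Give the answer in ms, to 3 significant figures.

0.315 ms

L = 65600 bits.
Transmission delays (L/R per hop): 0.0200612, 0.0345263 ms; sum = 0.0545875 ms.
Propagation delays (d/s per hop): 0.000201463, 1.48e-05 ms; sum = 0.000216263 ms.
Processing at 1 router(s): 1 × 0.26 ms = 0.26 ms.
End-to-end = 0.315 ms.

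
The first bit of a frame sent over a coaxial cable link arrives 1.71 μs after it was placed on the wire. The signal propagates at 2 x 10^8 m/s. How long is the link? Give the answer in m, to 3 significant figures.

342 m

d = s × t_prop = 200000000 × 1.71e-06 = 342 m.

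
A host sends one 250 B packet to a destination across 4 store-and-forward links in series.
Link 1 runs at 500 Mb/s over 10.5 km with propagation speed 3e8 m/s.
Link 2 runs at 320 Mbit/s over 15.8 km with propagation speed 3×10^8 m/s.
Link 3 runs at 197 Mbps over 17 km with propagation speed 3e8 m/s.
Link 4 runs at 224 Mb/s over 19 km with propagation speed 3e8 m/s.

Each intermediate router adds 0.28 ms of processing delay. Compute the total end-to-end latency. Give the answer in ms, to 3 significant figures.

1.08 ms

L = 250 × 8 = 2000 bits.
Transmission delays (L/R per hop): 0.004, 0.00625, 0.0101523, 0.00892857 ms; sum = 0.0293309 ms.
Propagation delays (d/s per hop): 0.035, 0.0526667, 0.0566667, 0.0633333 ms; sum = 0.207667 ms.
Processing at 3 router(s): 3 × 0.28 ms = 0.84 ms.
End-to-end = 1.08 ms.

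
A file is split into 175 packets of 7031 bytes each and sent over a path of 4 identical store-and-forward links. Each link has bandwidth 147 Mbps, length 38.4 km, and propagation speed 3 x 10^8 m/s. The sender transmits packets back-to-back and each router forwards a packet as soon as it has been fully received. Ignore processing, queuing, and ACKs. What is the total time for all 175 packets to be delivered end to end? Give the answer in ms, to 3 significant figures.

68.6 ms

Per-hop transmission t_tx = L/R = 56248/147000000 = 0.382639 ms.
Per-hop propagation t_prop = 38400/300000000 = 0.128 ms.
Pipeline fill: first packet needs 4·t_tx to clear all hops; remaining 174 packets each add one t_tx.
Total = (4+175-1)·t_tx + 4·t_prop = 178·0.382639 + 4·0.128 = 68.6 ms.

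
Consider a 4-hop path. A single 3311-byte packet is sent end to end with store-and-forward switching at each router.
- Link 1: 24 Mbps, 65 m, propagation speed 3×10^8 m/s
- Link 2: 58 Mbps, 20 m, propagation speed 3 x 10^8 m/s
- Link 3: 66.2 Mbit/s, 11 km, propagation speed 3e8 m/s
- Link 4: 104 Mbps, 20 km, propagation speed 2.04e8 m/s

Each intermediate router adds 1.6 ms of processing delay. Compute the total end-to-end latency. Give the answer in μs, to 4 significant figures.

7150 μs

L = 3311 × 8 = 26488 bits.
Transmission delays (L/R per hop): 1103.67, 456.69, 400.121, 254.692 μs; sum = 2215.17 μs.
Propagation delays (d/s per hop): 0.216667, 0.0666667, 36.6667, 98.0392 μs; sum = 134.989 μs.
Processing at 3 router(s): 3 × 1.6 ms = 4800 μs.
End-to-end = 7150 μs.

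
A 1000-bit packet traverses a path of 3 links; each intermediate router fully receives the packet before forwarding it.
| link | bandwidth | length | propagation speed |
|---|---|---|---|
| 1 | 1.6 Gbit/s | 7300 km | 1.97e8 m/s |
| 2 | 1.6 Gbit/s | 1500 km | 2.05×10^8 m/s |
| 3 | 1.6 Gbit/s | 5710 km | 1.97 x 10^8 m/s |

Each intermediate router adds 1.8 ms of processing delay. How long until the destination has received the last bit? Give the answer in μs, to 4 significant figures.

Transmission delay per hop = L/R = 1000/1600000000 = 0.625 μs; 3 hops → 1.875 μs.
Propagation delays (d/s per hop): 37055.8, 7317.07, 28984.8 μs; sum = 73357.7 μs.
Processing at 2 router(s): 2 × 1.8 ms = 3600 μs.
End-to-end = 76960 μs.

76960 μs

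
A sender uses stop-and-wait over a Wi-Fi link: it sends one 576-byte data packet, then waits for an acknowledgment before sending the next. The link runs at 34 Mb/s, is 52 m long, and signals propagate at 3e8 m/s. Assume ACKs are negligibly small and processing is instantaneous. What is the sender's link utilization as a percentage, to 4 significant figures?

99.74 %

t_tx = L/R = 4608/34000000 = 0.000135529 s.
t_prop = 52/300000000 = 1.73333e-07 s; RTT = 3.46667e-07 s.
Cycle = t_tx + RTT = 0.000135876 s.
Utilization = t_tx / cycle = 0.000135529/0.000135876 = 99.74 %.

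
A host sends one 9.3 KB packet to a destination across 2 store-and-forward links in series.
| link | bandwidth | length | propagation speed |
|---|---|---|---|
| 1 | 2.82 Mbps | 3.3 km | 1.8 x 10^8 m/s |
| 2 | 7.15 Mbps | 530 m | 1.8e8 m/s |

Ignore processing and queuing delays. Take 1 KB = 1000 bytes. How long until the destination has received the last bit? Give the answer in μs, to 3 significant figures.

36800 μs

L = 74400 bits.
Transmission delays (L/R per hop): 26383, 10405.6 μs; sum = 36788.6 μs.
Propagation delays (d/s per hop): 18.3333, 2.94444 μs; sum = 21.2778 μs.
End-to-end = 36800 μs.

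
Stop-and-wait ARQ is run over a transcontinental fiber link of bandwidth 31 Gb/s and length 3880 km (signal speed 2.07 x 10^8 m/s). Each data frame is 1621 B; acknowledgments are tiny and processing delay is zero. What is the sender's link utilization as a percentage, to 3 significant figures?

0.00112 %

t_tx = L/R = 12968/31000000000 = 4.18323e-07 s.
t_prop = 3880000/2.07e+08 = 0.018744 s; RTT = 0.0374879 s.
Cycle = t_tx + RTT = 0.0374883 s.
Utilization = t_tx / cycle = 4.18323e-07/0.0374883 = 0.00112 %.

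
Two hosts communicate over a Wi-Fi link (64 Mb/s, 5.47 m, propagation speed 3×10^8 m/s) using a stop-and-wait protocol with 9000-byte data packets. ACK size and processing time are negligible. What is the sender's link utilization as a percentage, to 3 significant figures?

t_tx = L/R = 72000/64000000 = 0.001125 s.
t_prop = 5.47/300000000 = 1.82333e-08 s; RTT = 3.64667e-08 s.
Cycle = t_tx + RTT = 0.00112504 s.
Utilization = t_tx / cycle = 0.001125/0.00112504 = 100 %.

100 %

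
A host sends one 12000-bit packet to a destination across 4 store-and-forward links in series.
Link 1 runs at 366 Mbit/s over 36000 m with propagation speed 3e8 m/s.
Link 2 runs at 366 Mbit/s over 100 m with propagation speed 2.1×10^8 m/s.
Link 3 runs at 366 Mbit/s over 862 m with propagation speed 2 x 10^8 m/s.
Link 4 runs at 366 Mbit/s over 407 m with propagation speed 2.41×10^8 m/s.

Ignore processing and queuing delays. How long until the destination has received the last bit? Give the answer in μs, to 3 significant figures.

Transmission delay per hop = L/R = 12000/366000000 = 32.7869 μs; 4 hops → 131.148 μs.
Propagation delays (d/s per hop): 120, 0.47619, 4.31, 1.6888 μs; sum = 126.475 μs.
End-to-end = 258 μs.

258 μs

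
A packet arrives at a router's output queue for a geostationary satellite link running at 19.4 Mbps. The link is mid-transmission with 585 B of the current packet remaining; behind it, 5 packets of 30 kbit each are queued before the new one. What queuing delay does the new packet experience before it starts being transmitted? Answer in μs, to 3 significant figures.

Each queued packet: L/R = 30000/19400000 = 1546.39 μs.
5 queued → 7731.96 μs.
Plus remaining 4680 bits of current packet: 241.237 μs.
Queuing delay = 7970 μs.

7970 μs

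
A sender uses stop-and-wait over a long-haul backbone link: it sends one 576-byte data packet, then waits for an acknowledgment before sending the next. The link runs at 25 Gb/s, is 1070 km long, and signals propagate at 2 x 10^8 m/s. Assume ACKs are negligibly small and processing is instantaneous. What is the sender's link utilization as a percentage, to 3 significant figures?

0.00172 %

t_tx = L/R = 4608/25000000000 = 1.8432e-07 s.
t_prop = 1070000/200000000 = 0.00535 s; RTT = 0.0107 s.
Cycle = t_tx + RTT = 0.0107002 s.
Utilization = t_tx / cycle = 1.8432e-07/0.0107002 = 0.00172 %.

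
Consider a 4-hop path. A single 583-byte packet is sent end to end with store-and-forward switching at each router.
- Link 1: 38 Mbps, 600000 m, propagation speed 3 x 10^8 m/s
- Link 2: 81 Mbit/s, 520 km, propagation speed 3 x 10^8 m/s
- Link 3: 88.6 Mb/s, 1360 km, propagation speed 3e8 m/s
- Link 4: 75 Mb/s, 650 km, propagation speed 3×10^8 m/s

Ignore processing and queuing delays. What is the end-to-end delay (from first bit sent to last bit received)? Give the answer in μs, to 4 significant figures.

L = 583 × 8 = 4664 bits.
Transmission delays (L/R per hop): 122.737, 57.5802, 52.6411, 62.1867 μs; sum = 295.145 μs.
Propagation delays (d/s per hop): 2000, 1733.33, 4533.33, 2166.67 μs; sum = 10433.3 μs.
End-to-end = 10730 μs.

10730 μs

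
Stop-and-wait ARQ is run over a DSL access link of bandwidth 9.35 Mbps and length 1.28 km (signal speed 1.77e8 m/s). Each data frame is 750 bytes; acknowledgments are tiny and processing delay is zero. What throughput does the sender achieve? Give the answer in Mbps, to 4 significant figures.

t_tx = L/R = 6000/9350000 = 0.000641711 s.
t_prop = 1280/177000000 = 7.23164e-06 s; RTT = 1.44633e-05 s.
Cycle = t_tx + RTT = 0.000656175 s.
Throughput = L / cycle = 6000 / 0.000656175 = 9.144 Mbps.

9.144 Mbps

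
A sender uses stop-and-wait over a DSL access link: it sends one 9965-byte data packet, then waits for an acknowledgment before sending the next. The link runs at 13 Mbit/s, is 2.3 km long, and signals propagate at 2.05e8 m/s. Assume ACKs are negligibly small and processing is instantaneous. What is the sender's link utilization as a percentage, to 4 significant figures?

t_tx = L/R = 79720/13000000 = 0.00613231 s.
t_prop = 2300/2.05e+08 = 1.12195e-05 s; RTT = 2.2439e-05 s.
Cycle = t_tx + RTT = 0.00615475 s.
Utilization = t_tx / cycle = 0.00613231/0.00615475 = 99.64 %.

99.64 %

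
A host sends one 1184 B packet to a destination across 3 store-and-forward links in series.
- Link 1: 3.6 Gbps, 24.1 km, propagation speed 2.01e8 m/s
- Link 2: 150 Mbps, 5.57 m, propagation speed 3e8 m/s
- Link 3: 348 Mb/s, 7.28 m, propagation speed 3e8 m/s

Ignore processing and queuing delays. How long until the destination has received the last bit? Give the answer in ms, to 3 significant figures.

0.213 ms

L = 1184 × 8 = 9472 bits.
Transmission delays (L/R per hop): 0.00263111, 0.0631467, 0.0272184 ms; sum = 0.0929962 ms.
Propagation delays (d/s per hop): 0.1199, 1.85667e-05, 2.42667e-05 ms; sum = 0.119943 ms.
End-to-end = 0.213 ms.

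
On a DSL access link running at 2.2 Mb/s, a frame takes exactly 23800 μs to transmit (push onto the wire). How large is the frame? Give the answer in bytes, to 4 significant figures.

6545 bytes

L = R × t_tx = 2200000 b/s × 0.0238 s = 52360 bits.
In bytes: 52360 / 8 = 6545 bytes.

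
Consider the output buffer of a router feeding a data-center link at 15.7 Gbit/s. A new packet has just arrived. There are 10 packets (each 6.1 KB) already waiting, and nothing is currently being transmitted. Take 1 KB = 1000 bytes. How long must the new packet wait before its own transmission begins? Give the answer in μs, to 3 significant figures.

31.1 μs

Each queued packet: L/R = 48800/15700000000 = 3.10828 μs.
10 queued → 31.0828 μs.
Queuing delay = 31.1 μs.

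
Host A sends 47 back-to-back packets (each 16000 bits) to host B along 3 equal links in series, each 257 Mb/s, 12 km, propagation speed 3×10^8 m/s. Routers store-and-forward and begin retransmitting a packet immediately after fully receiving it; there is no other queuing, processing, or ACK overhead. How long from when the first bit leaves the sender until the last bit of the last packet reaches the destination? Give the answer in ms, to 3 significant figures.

3.17 ms

Per-hop transmission t_tx = L/R = 16000/257000000 = 0.0622568 ms.
Per-hop propagation t_prop = 12000/300000000 = 0.04 ms.
Pipeline fill: first packet needs 3·t_tx to clear all hops; remaining 46 packets each add one t_tx.
Total = (3+47-1)·t_tx + 3·t_prop = 49·0.0622568 + 3·0.04 = 3.17 ms.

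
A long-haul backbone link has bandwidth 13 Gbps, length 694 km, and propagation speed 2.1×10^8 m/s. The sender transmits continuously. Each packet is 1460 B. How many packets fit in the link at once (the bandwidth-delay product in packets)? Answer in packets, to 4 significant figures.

Propagation delay = 694000 / 210000000 = 0.00330476 s.
BDP = R × t_prop = 13000000000 × 0.00330476 = 42961900 bits.
In packets of 11680 bits: 3678 packets.

3678 packets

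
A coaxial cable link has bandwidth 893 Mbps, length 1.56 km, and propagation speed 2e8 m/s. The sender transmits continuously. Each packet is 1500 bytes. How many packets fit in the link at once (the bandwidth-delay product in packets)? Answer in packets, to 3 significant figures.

0.580 packets

Propagation delay = 1560 / 200000000 = 7.8e-06 s.
BDP = R × t_prop = 893000000 × 7.8e-06 = 6965.4 bits.
In packets of 12000 bits: 0.580 packets.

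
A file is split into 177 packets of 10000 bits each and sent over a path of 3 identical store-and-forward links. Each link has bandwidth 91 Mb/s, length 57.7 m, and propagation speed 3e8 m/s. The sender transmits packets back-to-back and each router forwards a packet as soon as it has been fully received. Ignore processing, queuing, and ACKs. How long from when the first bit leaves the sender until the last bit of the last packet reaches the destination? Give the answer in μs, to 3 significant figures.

19700 μs

Per-hop transmission t_tx = L/R = 10000/91000000 = 109.89 μs.
Per-hop propagation t_prop = 57.7/300000000 = 0.192333 μs.
Pipeline fill: first packet needs 3·t_tx to clear all hops; remaining 176 packets each add one t_tx.
Total = (3+177-1)·t_tx + 3·t_prop = 179·109.89 + 3·0.192333 = 19700 μs.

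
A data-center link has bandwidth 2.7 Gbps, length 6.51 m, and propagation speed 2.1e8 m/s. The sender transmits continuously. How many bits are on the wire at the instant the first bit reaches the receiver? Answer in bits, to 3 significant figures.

Propagation delay = 6.51 / 210000000 = 3.1e-08 s.
BDP = R × t_prop = 2700000000 × 3.1e-08 = 83.7 bits.

83.7 bits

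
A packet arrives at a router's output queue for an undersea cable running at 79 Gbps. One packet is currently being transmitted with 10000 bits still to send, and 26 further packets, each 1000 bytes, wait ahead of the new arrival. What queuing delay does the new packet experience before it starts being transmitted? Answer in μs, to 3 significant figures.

Each queued packet: L/R = 8000/79000000000 = 0.101266 μs.
26 queued → 2.63291 μs.
Plus remaining 10000 bits of current packet: 0.126582 μs.
Queuing delay = 2.76 μs.

2.76 μs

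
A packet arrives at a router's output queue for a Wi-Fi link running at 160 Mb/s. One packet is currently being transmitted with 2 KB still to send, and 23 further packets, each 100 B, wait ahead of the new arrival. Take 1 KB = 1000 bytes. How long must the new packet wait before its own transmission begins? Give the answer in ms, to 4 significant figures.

0.2150 ms

Each queued packet: L/R = 800/160000000 = 0.005 ms.
23 queued → 0.115 ms.
Plus remaining 16000 bits of current packet: 0.1 ms.
Queuing delay = 0.2150 ms.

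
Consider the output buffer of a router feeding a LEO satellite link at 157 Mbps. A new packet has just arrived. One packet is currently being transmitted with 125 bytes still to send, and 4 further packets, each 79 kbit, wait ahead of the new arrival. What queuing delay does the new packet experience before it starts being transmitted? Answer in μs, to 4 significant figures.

2019 μs

Each queued packet: L/R = 79000/157000000 = 503.185 μs.
4 queued → 2012.74 μs.
Plus remaining 1000 bits of current packet: 6.36943 μs.
Queuing delay = 2019 μs.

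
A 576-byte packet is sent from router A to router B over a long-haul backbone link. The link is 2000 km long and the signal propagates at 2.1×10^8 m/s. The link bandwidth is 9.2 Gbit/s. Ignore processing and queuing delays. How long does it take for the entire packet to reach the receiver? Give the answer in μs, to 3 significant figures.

L = 576 × 8 = 4608 bits.
Transmission delay = L/R = 4608 / 9200000000 = 0.50087 μs.
Propagation delay = d/s = 2000000 m / 210000000 m/s = 9523.81 μs.
Total = 9520 μs.

9520 μs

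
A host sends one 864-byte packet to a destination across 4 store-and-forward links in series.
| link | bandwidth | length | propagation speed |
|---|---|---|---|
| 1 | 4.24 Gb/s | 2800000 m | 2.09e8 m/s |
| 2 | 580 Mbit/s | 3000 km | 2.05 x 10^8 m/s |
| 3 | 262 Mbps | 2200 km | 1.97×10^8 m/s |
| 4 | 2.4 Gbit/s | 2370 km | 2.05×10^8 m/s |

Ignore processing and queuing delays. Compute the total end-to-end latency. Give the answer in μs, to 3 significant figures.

L = 864 × 8 = 6912 bits.
Transmission delays (L/R per hop): 1.63019, 11.9172, 26.3817, 2.88 μs; sum = 42.8091 μs.
Propagation delays (d/s per hop): 13397.1, 14634.1, 11167.5, 11561 μs; sum = 50759.8 μs.
End-to-end = 50800 μs.

50800 μs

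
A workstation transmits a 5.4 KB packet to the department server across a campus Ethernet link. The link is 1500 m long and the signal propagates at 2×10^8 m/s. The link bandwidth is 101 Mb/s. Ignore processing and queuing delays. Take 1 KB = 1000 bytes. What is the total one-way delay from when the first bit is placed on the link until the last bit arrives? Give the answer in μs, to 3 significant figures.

L = 43200 bits.
Transmission delay = L/R = 43200 / 101000000 = 427.723 μs.
Propagation delay = d/s = 1500 m / 200000000 m/s = 7.5 μs.
Total = 435 μs.

435 μs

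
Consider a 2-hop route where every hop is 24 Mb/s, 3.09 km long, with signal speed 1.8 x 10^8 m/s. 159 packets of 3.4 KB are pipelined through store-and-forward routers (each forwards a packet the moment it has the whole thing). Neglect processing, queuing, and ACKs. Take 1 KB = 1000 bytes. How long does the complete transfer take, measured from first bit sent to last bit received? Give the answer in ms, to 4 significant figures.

Per-hop transmission t_tx = L/R = 27200/24000000 = 1.13333 ms.
Per-hop propagation t_prop = 3090/180000000 = 0.0171667 ms.
Pipeline fill: first packet needs 2·t_tx to clear all hops; remaining 158 packets each add one t_tx.
Total = (2+159-1)·t_tx + 2·t_prop = 160·1.13333 + 2·0.0171667 = 181.4 ms.

181.4 ms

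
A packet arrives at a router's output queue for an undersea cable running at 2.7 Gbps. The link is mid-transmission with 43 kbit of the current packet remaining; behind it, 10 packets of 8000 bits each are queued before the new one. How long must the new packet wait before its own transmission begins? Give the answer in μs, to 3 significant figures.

45.6 μs

Each queued packet: L/R = 8000/2700000000 = 2.96296 μs.
10 queued → 29.6296 μs.
Plus remaining 43000 bits of current packet: 15.9259 μs.
Queuing delay = 45.6 μs.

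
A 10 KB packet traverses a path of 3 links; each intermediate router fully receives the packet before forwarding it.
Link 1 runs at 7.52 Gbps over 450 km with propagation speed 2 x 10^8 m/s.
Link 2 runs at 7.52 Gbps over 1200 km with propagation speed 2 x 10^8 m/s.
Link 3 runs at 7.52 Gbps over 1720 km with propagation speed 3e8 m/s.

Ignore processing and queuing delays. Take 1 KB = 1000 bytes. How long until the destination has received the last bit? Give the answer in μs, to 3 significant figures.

L = 80000 bits.
Transmission delay per hop = L/R = 80000/7520000000 = 10.6383 μs; 3 hops → 31.9149 μs.
Propagation delays (d/s per hop): 2250, 6000, 5733.33 μs; sum = 13983.3 μs.
End-to-end = 14000 μs.

14000 μs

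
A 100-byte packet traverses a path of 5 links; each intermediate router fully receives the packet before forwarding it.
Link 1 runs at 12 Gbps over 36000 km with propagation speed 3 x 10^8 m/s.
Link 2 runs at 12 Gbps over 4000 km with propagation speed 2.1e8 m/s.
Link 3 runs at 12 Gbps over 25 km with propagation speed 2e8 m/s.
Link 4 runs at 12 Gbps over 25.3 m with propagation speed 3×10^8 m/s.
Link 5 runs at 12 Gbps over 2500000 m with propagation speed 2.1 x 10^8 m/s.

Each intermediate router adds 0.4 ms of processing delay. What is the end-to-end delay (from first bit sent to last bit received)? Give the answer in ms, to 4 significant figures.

L = 100 × 8 = 800 bits.
Transmission delay per hop = L/R = 800/12000000000 = 6.66667e-05 ms; 5 hops → 0.000333333 ms.
Propagation delays (d/s per hop): 120, 19.0476, 0.125, 8.43333e-05, 11.9048 ms; sum = 151.077 ms.
Processing at 4 router(s): 4 × 0.4 ms = 1.6 ms.
End-to-end = 152.7 ms.

152.7 ms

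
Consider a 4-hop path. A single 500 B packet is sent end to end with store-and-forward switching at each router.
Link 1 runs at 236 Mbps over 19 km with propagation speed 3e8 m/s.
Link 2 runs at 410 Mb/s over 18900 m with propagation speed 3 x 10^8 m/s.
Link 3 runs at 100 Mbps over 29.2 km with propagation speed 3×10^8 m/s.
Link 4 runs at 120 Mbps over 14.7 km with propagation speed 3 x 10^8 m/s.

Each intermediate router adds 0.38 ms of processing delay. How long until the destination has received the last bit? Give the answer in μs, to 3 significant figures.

1510 μs

L = 500 × 8 = 4000 bits.
Transmission delays (L/R per hop): 16.9492, 9.7561, 40, 33.3333 μs; sum = 100.039 μs.
Propagation delays (d/s per hop): 63.3333, 63, 97.3333, 49 μs; sum = 272.667 μs.
Processing at 3 router(s): 3 × 0.38 ms = 1140 μs.
End-to-end = 1510 μs.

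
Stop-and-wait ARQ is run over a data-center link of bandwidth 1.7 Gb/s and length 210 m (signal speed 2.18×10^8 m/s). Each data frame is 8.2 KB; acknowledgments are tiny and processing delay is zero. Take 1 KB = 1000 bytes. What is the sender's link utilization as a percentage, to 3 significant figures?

95.2 %

t_tx = L/R = 65600/1700000000 = 3.85882e-05 s.
t_prop = 210/2.18e+08 = 9.63303e-07 s; RTT = 1.92661e-06 s.
Cycle = t_tx + RTT = 4.05148e-05 s.
Utilization = t_tx / cycle = 3.85882e-05/4.05148e-05 = 95.2 %.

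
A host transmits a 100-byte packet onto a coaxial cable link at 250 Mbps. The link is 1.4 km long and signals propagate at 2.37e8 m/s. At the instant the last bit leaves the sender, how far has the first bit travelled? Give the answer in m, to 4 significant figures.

758.4 m

t_tx = L/R = 800/250000000 = 3.2e-06 s.
Distance = s × t_tx = 237000000 × 3.2e-06 = 758.4 m.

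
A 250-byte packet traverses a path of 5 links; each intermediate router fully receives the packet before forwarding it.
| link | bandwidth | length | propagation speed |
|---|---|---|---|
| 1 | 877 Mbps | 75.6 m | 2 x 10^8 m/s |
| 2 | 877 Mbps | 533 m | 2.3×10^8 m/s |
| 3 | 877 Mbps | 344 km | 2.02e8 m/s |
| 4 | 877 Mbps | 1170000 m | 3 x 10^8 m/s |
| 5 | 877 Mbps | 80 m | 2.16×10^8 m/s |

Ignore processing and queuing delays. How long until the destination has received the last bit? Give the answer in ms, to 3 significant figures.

5.62 ms

L = 250 × 8 = 2000 bits.
Transmission delay per hop = L/R = 2000/877000000 = 0.0022805 ms; 5 hops → 0.0114025 ms.
Propagation delays (d/s per hop): 0.000378, 0.00231739, 1.70297, 3.9, 0.00037037 ms; sum = 5.60604 ms.
End-to-end = 5.62 ms.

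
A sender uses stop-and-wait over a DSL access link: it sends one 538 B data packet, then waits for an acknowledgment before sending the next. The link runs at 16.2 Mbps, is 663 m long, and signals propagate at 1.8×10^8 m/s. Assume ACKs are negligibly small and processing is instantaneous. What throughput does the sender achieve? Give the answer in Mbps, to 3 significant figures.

t_tx = L/R = 4304/16200000 = 0.000265679 s.
t_prop = 663/180000000 = 3.68333e-06 s; RTT = 7.36667e-06 s.
Cycle = t_tx + RTT = 0.000273046 s.
Throughput = L / cycle = 4304 / 0.000273046 = 15.8 Mbps.

15.8 Mbps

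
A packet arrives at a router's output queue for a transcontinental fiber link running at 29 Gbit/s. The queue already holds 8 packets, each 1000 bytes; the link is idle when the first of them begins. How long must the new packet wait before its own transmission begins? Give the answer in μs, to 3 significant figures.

2.21 μs

Each queued packet: L/R = 8000/29000000000 = 0.275862 μs.
8 queued → 2.2069 μs.
Queuing delay = 2.21 μs.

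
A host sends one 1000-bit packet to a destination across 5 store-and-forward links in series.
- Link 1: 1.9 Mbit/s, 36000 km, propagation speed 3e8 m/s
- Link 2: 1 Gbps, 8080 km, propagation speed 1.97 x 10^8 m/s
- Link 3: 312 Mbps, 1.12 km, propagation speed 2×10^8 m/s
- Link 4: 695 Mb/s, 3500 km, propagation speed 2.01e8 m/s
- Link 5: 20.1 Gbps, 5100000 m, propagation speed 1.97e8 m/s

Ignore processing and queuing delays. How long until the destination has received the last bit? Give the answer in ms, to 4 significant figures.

204.9 ms

Transmission delays (L/R per hop): 0.526316, 0.001, 0.00320513, 0.00143885, 4.97512e-05 ms; sum = 0.53201 ms.
Propagation delays (d/s per hop): 120, 41.0152, 0.0056, 17.4129, 25.8883 ms; sum = 204.322 ms.
End-to-end = 204.9 ms.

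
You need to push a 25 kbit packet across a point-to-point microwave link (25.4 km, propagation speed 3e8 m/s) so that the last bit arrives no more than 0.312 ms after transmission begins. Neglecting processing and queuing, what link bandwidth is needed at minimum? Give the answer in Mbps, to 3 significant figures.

110 Mbps

Propagation delay = 25400 / 300000000 = 0.0846667 ms.
Transmission budget = 0.312 − 0.0846667 = 0.227333 ms.
R ≥ L / t_tx = 25000 bits / 0.000227333 s = 110 Mbps.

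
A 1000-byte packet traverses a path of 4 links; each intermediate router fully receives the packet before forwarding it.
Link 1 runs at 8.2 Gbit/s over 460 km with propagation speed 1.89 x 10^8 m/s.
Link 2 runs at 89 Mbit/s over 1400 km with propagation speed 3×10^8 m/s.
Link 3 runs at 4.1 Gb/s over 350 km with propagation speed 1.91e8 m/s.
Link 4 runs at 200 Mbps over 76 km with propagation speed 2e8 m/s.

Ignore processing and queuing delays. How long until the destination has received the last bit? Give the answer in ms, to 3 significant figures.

9.45 ms

L = 1000 × 8 = 8000 bits.
Transmission delays (L/R per hop): 0.00097561, 0.0898876, 0.00195122, 0.04 ms; sum = 0.132814 ms.
Propagation delays (d/s per hop): 2.43386, 4.66667, 1.83246, 0.38 ms; sum = 9.31299 ms.
End-to-end = 9.45 ms.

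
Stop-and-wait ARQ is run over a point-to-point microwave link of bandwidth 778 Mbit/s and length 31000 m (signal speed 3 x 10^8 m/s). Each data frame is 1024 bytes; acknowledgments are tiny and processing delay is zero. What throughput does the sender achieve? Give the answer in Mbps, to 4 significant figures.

37.72 Mbps

t_tx = L/R = 8192/778000000 = 1.05296e-05 s.
t_prop = 31000/300000000 = 0.000103333 s; RTT = 0.000206667 s.
Cycle = t_tx + RTT = 0.000217196 s.
Throughput = L / cycle = 8192 / 0.000217196 = 37.72 Mbps.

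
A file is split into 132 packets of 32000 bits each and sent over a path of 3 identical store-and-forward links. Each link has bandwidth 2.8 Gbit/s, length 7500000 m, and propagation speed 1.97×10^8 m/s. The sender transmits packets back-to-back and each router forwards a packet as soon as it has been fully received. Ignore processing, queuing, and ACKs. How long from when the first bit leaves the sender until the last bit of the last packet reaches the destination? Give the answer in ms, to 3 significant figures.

Per-hop transmission t_tx = L/R = 32000/2800000000 = 0.0114286 ms.
Per-hop propagation t_prop = 7500000/197000000 = 38.0711 ms.
Pipeline fill: first packet needs 3·t_tx to clear all hops; remaining 131 packets each add one t_tx.
Total = (3+132-1)·t_tx + 3·t_prop = 134·0.0114286 + 3·38.0711 = 116 ms.

116 ms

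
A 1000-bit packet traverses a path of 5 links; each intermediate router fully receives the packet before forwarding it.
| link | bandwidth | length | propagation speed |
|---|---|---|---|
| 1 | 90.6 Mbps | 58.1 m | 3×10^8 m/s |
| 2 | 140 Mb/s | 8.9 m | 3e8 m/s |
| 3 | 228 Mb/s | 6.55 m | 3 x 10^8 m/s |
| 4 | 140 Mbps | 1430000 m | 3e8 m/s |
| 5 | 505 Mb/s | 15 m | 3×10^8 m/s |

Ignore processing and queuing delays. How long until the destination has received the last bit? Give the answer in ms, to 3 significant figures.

Transmission delays (L/R per hop): 0.0110375, 0.00714286, 0.00438596, 0.00714286, 0.0019802 ms; sum = 0.0316894 ms.
Propagation delays (d/s per hop): 0.000193667, 2.96667e-05, 2.18333e-05, 4.76667, 5e-05 ms; sum = 4.76696 ms.
End-to-end = 4.80 ms.

4.80 ms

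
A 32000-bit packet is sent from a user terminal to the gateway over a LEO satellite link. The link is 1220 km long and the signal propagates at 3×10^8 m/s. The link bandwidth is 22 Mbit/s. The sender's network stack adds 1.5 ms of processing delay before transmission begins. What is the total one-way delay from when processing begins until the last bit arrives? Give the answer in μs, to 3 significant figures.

Transmission delay = L/R = 32000 / 22000000 = 1454.55 μs.
Propagation delay = d/s = 1220000 m / 300000000 m/s = 4066.67 μs.
Plus processing delay 1.5 ms = 1500 μs.
Total = 7020 μs.

7020 μs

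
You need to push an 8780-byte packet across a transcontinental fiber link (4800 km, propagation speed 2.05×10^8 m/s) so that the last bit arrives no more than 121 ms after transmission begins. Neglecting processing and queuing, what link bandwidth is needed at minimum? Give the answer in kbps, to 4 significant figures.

L = 70240 bits.
Propagation delay = 4800000 / 2.05e+08 = 23.4146 ms.
Transmission budget = 121 − 23.4146 = 97.5854 ms.
R ≥ L / t_tx = 70240 bits / 0.0975854 s = 719.8 kbps.

719.8 kbps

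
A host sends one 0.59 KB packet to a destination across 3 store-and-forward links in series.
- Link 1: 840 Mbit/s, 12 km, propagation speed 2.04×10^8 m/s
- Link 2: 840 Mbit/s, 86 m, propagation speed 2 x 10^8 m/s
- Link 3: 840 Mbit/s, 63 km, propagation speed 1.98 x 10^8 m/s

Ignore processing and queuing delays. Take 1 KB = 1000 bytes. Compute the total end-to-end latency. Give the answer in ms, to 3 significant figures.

0.394 ms

L = 4720 bits.
Transmission delay per hop = L/R = 4720/840000000 = 0.00561905 ms; 3 hops → 0.0168571 ms.
Propagation delays (d/s per hop): 0.0588235, 0.00043, 0.318182 ms; sum = 0.377435 ms.
End-to-end = 0.394 ms.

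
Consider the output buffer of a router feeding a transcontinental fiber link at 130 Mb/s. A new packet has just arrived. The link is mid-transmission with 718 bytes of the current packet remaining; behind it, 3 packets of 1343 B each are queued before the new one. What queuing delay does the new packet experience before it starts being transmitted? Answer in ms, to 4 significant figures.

0.2921 ms

Each queued packet: L/R = 10744/130000000 = 0.0826462 ms.
3 queued → 0.247938 ms.
Plus remaining 5744 bits of current packet: 0.0441846 ms.
Queuing delay = 0.2921 ms.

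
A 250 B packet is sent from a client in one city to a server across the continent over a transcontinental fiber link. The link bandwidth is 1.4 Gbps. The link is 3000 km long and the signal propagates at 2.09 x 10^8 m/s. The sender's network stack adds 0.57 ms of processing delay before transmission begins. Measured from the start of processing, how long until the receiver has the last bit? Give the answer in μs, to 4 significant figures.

L = 250 × 8 = 2000 bits.
Transmission delay = L/R = 2000 / 1400000000 = 1.42857 μs.
Propagation delay = d/s = 3000000 m / 209000000 m/s = 14354.1 μs.
Plus processing delay 0.57 ms = 570 μs.
Total = 14930 μs.

14930 μs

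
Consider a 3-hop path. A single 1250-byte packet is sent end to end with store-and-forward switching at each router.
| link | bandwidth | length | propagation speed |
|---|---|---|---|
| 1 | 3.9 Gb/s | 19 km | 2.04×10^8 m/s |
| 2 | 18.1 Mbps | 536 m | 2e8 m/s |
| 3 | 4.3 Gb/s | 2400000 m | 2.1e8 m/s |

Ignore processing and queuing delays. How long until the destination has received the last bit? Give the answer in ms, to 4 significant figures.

12.08 ms

L = 1250 × 8 = 10000 bits.
Transmission delays (L/R per hop): 0.0025641, 0.552486, 0.00232558 ms; sum = 0.557376 ms.
Propagation delays (d/s per hop): 0.0931373, 0.00268, 11.4286 ms; sum = 11.5244 ms.
End-to-end = 12.08 ms.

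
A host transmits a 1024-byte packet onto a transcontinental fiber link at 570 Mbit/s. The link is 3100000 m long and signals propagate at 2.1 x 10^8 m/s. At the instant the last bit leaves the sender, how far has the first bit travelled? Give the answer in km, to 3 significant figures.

t_tx = L/R = 8192/570000000 = 1.43719e-05 s.
Distance = s × t_tx = 210000000 × 1.43719e-05 = 3.02 km.

3.02 km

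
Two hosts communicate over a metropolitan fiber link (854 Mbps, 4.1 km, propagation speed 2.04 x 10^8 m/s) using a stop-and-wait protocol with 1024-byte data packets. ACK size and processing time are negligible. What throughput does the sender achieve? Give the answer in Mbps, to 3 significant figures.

t_tx = L/R = 8192/854000000 = 9.59251e-06 s.
t_prop = 4100/204000000 = 2.0098e-05 s; RTT = 4.01961e-05 s.
Cycle = t_tx + RTT = 4.97886e-05 s.
Throughput = L / cycle = 8192 / 4.97886e-05 = 165 Mbps.

165 Mbps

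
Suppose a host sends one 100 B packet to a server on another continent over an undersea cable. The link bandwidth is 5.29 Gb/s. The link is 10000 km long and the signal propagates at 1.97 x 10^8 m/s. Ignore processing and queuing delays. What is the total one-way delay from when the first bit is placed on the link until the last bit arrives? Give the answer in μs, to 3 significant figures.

L = 100 × 8 = 800 bits.
Transmission delay = L/R = 800 / 5290000000 = 0.151229 μs.
Propagation delay = d/s = 10000000 m / 197000000 m/s = 50761.4 μs.
Total = 50800 μs.

50800 μs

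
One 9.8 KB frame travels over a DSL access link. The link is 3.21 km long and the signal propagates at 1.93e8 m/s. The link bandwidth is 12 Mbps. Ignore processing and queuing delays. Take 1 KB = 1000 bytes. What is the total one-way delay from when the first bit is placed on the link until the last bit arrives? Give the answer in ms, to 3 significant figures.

6.55 ms

L = 78400 bits.
Transmission delay = L/R = 78400 / 12000000 = 6.53333 ms.
Propagation delay = d/s = 3210 m / 193000000 m/s = 0.0166321 ms.
Total = 6.55 ms.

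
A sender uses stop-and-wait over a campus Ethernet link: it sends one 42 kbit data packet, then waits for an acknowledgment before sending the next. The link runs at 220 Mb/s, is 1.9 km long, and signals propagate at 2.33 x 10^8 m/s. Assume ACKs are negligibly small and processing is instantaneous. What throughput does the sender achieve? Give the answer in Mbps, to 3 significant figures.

t_tx = L/R = 42000/220000000 = 0.000190909 s.
t_prop = 1900/233000000 = 8.15451e-06 s; RTT = 1.6309e-05 s.
Cycle = t_tx + RTT = 0.000207218 s.
Throughput = L / cycle = 42000 / 0.000207218 = 203 Mbps.

203 Mbps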